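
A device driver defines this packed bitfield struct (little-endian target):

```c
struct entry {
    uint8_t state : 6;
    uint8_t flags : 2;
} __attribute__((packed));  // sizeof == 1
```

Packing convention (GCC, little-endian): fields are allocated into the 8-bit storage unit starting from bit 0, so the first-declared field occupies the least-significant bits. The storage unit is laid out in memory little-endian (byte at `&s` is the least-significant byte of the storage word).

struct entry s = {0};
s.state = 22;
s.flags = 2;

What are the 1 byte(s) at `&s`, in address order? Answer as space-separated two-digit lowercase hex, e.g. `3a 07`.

96

state:6 = 22 → 0x16 << 0 → word 0x16
flags:2 = 2 → 0x2 << 6 → word 0x96
word = 0x96 → little-endian bytes:
  [0]=0x96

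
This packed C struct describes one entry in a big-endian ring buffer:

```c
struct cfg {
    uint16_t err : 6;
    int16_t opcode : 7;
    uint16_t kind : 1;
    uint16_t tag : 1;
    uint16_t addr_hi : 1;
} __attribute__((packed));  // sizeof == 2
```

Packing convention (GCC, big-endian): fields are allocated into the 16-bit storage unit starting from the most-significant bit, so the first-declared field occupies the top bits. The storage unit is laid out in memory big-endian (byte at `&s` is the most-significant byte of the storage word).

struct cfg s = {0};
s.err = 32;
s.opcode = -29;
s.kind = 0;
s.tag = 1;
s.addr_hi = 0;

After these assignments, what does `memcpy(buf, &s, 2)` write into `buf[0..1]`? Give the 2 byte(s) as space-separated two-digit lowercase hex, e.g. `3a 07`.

83 1a

err:6 = 32 → 0x20 << 10 → word 0x8000
opcode:7 = -29 → 0x63 << 3 → word 0x8318
kind:1 = 0 → 0x0 << 2 → word 0x8318
tag:1 = 1 → 0x1 << 1 → word 0x831a
addr_hi:1 = 0 → 0x0 << 0 → word 0x831a
word = 0x831a → big-endian bytes:
  [0]=0x83  [1]=0x1a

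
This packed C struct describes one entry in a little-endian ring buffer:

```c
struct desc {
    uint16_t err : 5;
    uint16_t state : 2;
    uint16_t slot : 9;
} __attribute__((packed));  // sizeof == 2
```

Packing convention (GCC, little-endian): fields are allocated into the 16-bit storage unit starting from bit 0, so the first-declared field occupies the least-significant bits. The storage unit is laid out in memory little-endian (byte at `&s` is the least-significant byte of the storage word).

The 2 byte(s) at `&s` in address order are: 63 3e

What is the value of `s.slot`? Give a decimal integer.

[0]=0x63 [1]=0x3e (little-endian) → word 0x3e63
err:5 @ bit 0 → (0x3e63>>0)&0x1f = 0x3
state:2 @ bit 5 → (0x3e63>>5)&0x3 = 0x3
slot:9 @ bit 7 → (0x3e63>>7)&0x1ff = 0x7c  ←

124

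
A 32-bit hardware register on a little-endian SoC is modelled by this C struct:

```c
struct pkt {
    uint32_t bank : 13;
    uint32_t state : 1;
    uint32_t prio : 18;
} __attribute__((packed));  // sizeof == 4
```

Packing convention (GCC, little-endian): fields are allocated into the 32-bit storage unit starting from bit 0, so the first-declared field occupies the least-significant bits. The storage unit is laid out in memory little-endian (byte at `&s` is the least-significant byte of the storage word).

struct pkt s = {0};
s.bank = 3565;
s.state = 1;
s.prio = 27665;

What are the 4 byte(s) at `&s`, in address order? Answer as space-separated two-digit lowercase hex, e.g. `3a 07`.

ed 6d 04 1b

bank:13 = 3565 → 0xded << 0 → word 0x00000ded
state:1 = 1 → 0x1 << 13 → word 0x00002ded
prio:18 = 27665 → 0x6c11 << 14 → word 0x1b046ded
word = 0x1b046ded → little-endian bytes:
  [0]=0xed  [1]=0x6d  [2]=0x04  [3]=0x1b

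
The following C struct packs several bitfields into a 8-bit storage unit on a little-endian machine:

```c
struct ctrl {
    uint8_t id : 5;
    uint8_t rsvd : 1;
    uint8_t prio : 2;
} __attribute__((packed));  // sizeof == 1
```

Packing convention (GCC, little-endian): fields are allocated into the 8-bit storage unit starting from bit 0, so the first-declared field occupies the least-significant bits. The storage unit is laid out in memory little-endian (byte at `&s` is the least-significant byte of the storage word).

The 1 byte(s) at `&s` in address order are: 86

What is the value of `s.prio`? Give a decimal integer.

[0]=0x86 (little-endian) → word 0x86
id [0+:5] = (word>>0) & 0x1f = 6
rsvd [5+:1] = (word>>5) & 0x1 = 0
prio [6+:2] = (word>>6) & 0x3 = 2  ←

2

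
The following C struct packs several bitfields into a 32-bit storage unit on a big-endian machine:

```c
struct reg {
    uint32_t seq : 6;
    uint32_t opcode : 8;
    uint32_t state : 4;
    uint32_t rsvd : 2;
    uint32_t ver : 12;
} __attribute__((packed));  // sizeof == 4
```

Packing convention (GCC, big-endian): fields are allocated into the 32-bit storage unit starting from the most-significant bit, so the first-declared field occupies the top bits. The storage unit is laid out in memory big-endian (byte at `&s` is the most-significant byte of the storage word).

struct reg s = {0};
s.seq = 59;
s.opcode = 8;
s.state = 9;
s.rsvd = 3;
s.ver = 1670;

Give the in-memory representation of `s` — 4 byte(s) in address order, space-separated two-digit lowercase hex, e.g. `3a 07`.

seq (6b) val=59 bits=0x3b at bit 26: 0xec000000
opcode (8b) val=8 bits=0x8 at bit 18: 0xec200000
state (4b) val=9 bits=0x9 at bit 14: 0xec224000
rsvd (2b) val=3 bits=0x3 at bit 12: 0xec227000
ver (12b) val=1670 bits=0x686 at bit 0: 0xec227686
word = 0xec227686 → big-endian bytes:
  [0]=0xec  [1]=0x22  [2]=0x76  [3]=0x86

ec 22 76 86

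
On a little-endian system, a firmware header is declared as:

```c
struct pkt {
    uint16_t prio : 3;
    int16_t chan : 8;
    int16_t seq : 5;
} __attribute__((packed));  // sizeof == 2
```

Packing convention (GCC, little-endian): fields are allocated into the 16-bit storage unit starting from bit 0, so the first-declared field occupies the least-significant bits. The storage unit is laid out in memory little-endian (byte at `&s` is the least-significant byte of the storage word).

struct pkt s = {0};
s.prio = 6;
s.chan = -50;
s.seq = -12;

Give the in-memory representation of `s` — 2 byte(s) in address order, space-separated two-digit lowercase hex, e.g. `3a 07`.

[0+:3] prio=6 & 0x7 = 0x6; word=0x0006
[3+:8] chan=-50 & 0xff = 0xce; word=0x0676
[11+:5] seq=-12 & 0x1f = 0x14; word=0xa676
word = 0xa676 → little-endian bytes:
  [0]=0x76  [1]=0xa6

76 a6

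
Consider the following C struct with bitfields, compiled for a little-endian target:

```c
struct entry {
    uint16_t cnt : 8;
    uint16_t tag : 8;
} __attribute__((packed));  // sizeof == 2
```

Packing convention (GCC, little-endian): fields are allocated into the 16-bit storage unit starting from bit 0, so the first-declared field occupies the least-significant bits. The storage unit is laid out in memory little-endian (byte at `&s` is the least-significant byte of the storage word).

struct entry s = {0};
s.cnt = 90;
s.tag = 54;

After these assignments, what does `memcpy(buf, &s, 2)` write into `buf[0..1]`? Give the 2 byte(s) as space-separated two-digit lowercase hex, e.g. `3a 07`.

5a 36

cnt:8 = 90 → 0x5a << 0 → word 0x005a
tag:8 = 54 → 0x36 << 8 → word 0x365a
word = 0x365a → little-endian bytes:
  [0]=0x5a  [1]=0x36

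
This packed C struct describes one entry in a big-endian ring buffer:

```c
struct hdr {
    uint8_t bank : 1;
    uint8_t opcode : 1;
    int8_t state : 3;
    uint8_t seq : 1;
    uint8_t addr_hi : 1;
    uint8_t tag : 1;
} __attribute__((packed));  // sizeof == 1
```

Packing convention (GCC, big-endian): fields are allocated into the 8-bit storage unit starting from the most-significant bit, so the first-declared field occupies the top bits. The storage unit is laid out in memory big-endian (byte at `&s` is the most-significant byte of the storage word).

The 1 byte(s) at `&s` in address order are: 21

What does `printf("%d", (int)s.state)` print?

-4

[0]=0x21 (big-endian) → word 0x21
bank [7+:1] = (word>>7) & 0x1 = 0
opcode [6+:1] = (word>>6) & 0x1 = 0
state [3+:3] = (word>>3) & 0x7 = 4  ←
seq [2+:1] = (word>>2) & 0x1 = 0
addr_hi [1+:1] = (word>>1) & 0x1 = 0
tag [0+:1] = (word>>0) & 0x1 = 1
state signed 3b, MSB=1: 4 - 8 = -4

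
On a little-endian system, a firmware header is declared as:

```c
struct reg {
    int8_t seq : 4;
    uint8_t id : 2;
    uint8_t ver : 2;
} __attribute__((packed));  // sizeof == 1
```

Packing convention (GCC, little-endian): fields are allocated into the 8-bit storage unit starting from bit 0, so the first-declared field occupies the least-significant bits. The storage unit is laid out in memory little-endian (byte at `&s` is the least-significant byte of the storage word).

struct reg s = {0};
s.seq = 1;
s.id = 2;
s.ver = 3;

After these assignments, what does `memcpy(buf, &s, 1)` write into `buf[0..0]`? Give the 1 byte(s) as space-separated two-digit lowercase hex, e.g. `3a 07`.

e1

[0+:4] seq=1 & 0xf = 0x1; word=0x01
[4+:2] id=2 & 0x3 = 0x2; word=0x21
[6+:2] ver=3 & 0x3 = 0x3; word=0xe1
word = 0xe1 → little-endian bytes:
  [0]=0xe1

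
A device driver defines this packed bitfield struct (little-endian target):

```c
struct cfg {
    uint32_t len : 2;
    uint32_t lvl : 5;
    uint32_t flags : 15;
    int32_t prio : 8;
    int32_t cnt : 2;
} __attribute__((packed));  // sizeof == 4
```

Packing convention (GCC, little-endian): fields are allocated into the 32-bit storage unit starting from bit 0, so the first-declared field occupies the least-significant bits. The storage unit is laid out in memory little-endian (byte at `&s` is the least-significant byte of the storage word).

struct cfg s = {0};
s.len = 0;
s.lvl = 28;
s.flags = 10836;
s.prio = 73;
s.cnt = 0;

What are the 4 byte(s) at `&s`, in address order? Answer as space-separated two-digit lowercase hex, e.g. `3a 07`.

[0+:2] len=0 & 0x3 = 0x0; word=0x00000000
[2+:5] lvl=28 & 0x1f = 0x1c; word=0x00000070
[7+:15] flags=10836 & 0x7fff = 0x2a54; word=0x00152a70
[22+:8] prio=73 & 0xff = 0x49; word=0x12552a70
[30+:2] cnt=0 & 0x3 = 0x0; word=0x12552a70
word = 0x12552a70 → little-endian bytes:
  [0]=0x70  [1]=0x2a  [2]=0x55  [3]=0x12

70 2a 55 12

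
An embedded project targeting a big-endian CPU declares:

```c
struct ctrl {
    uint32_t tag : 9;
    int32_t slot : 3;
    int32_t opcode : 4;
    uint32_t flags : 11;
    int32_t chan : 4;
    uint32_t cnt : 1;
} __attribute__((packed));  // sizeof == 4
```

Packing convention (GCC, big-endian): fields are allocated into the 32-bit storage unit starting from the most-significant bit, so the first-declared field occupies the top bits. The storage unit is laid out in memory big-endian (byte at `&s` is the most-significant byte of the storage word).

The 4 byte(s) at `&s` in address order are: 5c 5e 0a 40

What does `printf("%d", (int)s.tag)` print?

184

[0]=0x5c [1]=0x5e [2]=0x0a [3]=0x40 (big-endian) → word 0x5c5e0a40
tag:9 @ bit 23 → (0x5c5e0a40>>23)&0x1ff = 0xb8  ←
slot:3 @ bit 20 → (0x5c5e0a40>>20)&0x7 = 0x5
opcode:4 @ bit 16 → (0x5c5e0a40>>16)&0xf = 0xe
flags:11 @ bit 5 → (0x5c5e0a40>>5)&0x7ff = 0x52
chan:4 @ bit 1 → (0x5c5e0a40>>1)&0xf = 0x0
cnt:1 @ bit 0 → (0x5c5e0a40>>0)&0x1 = 0x0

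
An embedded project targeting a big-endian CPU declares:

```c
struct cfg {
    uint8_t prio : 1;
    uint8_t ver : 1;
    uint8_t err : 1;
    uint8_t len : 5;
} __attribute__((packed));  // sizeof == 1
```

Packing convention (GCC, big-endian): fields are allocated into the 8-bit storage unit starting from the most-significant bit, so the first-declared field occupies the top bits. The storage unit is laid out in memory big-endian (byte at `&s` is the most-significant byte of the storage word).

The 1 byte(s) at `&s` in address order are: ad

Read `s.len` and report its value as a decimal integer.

13

[0]=0xad (big-endian) → word 0xad
prio:1 @ bit 7 → (0xad>>7)&0x1 = 0x1
ver:1 @ bit 6 → (0xad>>6)&0x1 = 0x0
err:1 @ bit 5 → (0xad>>5)&0x1 = 0x1
len:5 @ bit 0 → (0xad>>0)&0x1f = 0xd  ←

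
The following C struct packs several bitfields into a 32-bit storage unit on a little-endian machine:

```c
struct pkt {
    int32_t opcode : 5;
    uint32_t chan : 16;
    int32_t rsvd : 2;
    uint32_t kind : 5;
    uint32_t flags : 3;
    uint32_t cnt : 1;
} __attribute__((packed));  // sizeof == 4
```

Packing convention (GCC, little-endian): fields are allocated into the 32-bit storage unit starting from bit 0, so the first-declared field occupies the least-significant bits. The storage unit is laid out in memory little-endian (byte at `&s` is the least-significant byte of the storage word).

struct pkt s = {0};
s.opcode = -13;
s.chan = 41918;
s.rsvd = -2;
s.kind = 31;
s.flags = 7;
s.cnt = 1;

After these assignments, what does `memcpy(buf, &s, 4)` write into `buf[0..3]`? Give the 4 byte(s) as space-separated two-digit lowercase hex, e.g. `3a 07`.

opcode (5b) val=-13 bits=0x13 at bit 0: 0x00000013
chan (16b) val=41918 bits=0xa3be at bit 5: 0x001477d3
rsvd (2b) val=-2 bits=0x2 at bit 21: 0x005477d3
kind (5b) val=31 bits=0x1f at bit 23: 0x0fd477d3
flags (3b) val=7 bits=0x7 at bit 28: 0x7fd477d3
cnt (1b) val=1 bits=0x1 at bit 31: 0xffd477d3
word = 0xffd477d3 → little-endian bytes:
  [0]=0xd3  [1]=0x77  [2]=0xd4  [3]=0xff

d3 77 d4 ff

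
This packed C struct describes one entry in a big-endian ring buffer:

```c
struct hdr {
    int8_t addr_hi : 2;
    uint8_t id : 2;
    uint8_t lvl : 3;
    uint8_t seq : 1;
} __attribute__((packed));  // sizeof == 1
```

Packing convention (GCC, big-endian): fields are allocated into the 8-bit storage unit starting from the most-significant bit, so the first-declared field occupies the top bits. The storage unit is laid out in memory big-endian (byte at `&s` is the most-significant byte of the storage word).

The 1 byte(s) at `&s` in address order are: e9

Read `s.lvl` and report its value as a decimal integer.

[0]=0xe9 (big-endian) → word 0xe9
addr_hi:2 @ bit 6 → (0xe9>>6)&0x3 = 0x3
id:2 @ bit 4 → (0xe9>>4)&0x3 = 0x2
lvl:3 @ bit 1 → (0xe9>>1)&0x7 = 0x4  ←
seq:1 @ bit 0 → (0xe9>>0)&0x1 = 0x1

4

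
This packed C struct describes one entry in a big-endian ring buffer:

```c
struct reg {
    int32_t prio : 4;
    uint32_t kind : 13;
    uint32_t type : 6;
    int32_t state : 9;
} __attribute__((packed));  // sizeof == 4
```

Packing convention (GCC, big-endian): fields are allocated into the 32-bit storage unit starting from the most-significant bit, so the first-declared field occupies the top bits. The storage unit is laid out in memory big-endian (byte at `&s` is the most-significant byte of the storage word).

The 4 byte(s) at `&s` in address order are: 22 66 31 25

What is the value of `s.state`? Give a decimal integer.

-219

[0]=0x22 [1]=0x66 [2]=0x31 [3]=0x25 (big-endian) → word 0x22663125
prio [28+:4] = (word>>28) & 0xf = 2
kind [15+:13] = (word>>15) & 0x1fff = 1228
type [9+:6] = (word>>9) & 0x3f = 24
state [0+:9] = (word>>0) & 0x1ff = 293  ←
state signed 9b, MSB=1: 293 - 512 = -219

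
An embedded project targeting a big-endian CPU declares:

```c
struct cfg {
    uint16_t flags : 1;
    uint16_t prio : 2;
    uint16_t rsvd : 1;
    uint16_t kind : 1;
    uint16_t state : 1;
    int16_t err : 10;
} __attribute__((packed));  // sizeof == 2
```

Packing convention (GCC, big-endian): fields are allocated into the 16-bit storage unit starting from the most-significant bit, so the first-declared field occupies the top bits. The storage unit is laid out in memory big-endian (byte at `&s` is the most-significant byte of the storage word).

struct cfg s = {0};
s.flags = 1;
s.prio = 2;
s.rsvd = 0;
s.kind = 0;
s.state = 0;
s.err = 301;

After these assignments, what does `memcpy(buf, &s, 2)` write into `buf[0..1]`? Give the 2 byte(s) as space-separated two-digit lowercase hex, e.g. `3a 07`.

c1 2d

[15+:1] flags=1 & 0x1 = 0x1; word=0x8000
[13+:2] prio=2 & 0x3 = 0x2; word=0xc000
[12+:1] rsvd=0 & 0x1 = 0x0; word=0xc000
[11+:1] kind=0 & 0x1 = 0x0; word=0xc000
[10+:1] state=0 & 0x1 = 0x0; word=0xc000
[0+:10] err=301 & 0x3ff = 0x12d; word=0xc12d
word = 0xc12d → big-endian bytes:
  [0]=0xc1  [1]=0x2d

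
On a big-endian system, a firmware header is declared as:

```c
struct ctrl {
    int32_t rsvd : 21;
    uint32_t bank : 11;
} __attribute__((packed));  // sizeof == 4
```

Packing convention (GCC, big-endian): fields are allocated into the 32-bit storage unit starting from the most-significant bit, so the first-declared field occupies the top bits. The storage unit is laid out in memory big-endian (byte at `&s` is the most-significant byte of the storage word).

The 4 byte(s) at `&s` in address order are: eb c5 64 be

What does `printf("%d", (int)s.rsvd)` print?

[0]=0xeb [1]=0xc5 [2]=0x64 [3]=0xbe (big-endian) → word 0xebc564be
rsvd [11+:21] = (word>>11) & 0x1fffff = 1931436  ←
bank [0+:11] = (word>>0) & 0x7ff = 1214
rsvd signed 21b, MSB=1: 1931436 - 2097152 = -165716

-165716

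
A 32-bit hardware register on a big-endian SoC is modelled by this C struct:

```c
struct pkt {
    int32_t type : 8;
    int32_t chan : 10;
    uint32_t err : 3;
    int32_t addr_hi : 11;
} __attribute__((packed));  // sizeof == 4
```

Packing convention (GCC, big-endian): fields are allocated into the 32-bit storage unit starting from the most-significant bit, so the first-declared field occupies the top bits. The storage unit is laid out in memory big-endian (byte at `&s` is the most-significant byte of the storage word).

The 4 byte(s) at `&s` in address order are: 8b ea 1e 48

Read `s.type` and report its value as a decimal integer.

[0]=0x8b [1]=0xea [2]=0x1e [3]=0x48 (big-endian) → word 0x8bea1e48
type [24+:8] = (word>>24) & 0xff = 139  ←
chan [14+:10] = (word>>14) & 0x3ff = 936
err [11+:3] = (word>>11) & 0x7 = 3
addr_hi [0+:11] = (word>>0) & 0x7ff = 1608
type signed 8b, MSB=1: 139 - 256 = -117

-117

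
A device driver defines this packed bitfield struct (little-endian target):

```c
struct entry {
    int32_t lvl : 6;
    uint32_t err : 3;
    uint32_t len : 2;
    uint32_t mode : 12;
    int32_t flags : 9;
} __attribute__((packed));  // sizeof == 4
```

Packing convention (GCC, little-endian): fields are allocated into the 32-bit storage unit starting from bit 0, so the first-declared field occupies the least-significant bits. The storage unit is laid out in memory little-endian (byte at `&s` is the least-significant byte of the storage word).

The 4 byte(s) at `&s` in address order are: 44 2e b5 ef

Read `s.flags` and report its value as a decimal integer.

[0]=0x44 [1]=0x2e [2]=0xb5 [3]=0xef (little-endian) → word 0xefb52e44
lvl [0+:6] = (word>>0) & 0x3f = 4
err [6+:3] = (word>>6) & 0x7 = 1
len [9+:2] = (word>>9) & 0x3 = 3
mode [11+:12] = (word>>11) & 0xfff = 1701
flags [23+:9] = (word>>23) & 0x1ff = 479  ←
flags signed 9b, MSB=1: 479 - 512 = -33

-33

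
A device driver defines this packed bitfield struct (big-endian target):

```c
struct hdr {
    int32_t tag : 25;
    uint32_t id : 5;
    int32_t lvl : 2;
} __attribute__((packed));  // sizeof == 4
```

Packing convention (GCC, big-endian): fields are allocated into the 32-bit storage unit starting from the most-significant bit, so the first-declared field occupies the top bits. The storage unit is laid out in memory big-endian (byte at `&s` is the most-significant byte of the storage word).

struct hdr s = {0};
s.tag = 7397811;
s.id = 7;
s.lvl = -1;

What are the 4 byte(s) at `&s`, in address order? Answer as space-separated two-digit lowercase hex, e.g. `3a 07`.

38 70 d9 9f

tag (25b) val=7397811 bits=0x70e1b3 at bit 7: 0x3870d980
id (5b) val=7 bits=0x7 at bit 2: 0x3870d99c
lvl (2b) val=-1 bits=0x3 at bit 0: 0x3870d99f
word = 0x3870d99f → big-endian bytes:
  [0]=0x38  [1]=0x70  [2]=0xd9  [3]=0x9f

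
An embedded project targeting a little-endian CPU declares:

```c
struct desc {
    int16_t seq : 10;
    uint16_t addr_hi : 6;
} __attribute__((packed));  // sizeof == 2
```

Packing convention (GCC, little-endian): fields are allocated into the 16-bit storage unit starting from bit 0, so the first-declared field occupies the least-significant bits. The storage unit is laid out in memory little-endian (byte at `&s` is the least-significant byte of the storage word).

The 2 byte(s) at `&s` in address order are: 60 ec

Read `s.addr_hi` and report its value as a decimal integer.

59

[0]=0x60 [1]=0xec (little-endian) → word 0xec60
seq:10 @ bit 0 → (0xec60>>0)&0x3ff = 0x60
addr_hi:6 @ bit 10 → (0xec60>>10)&0x3f = 0x3b  ←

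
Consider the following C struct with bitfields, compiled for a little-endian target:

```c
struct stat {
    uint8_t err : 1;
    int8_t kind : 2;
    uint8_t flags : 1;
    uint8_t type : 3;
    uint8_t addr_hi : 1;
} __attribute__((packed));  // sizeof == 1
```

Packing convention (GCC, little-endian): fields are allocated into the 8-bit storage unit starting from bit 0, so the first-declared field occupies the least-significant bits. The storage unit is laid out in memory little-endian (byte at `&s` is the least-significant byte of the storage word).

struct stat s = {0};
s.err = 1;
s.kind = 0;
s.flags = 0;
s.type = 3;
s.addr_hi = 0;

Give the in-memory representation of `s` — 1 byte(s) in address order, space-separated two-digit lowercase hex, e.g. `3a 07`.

err:1 = 1 → 0x1 << 0 → word 0x01
kind:2 = 0 → 0x0 << 1 → word 0x01
flags:1 = 0 → 0x0 << 3 → word 0x01
type:3 = 3 → 0x3 << 4 → word 0x31
addr_hi:1 = 0 → 0x0 << 7 → word 0x31
word = 0x31 → little-endian bytes:
  [0]=0x31

31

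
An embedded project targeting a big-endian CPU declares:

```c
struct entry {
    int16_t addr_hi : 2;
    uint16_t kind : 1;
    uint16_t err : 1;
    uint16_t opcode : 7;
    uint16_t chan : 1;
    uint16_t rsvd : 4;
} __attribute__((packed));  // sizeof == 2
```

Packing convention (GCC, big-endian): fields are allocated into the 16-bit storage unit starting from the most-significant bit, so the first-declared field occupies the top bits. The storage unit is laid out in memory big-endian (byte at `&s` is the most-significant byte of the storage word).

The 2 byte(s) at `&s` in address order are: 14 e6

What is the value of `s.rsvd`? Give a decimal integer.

[0]=0x14 [1]=0xe6 (big-endian) → word 0x14e6
addr_hi [14+:2] = (word>>14) & 0x3 = 0
kind [13+:1] = (word>>13) & 0x1 = 0
err [12+:1] = (word>>12) & 0x1 = 1
opcode [5+:7] = (word>>5) & 0x7f = 39
chan [4+:1] = (word>>4) & 0x1 = 0
rsvd [0+:4] = (word>>0) & 0xf = 6  ←

6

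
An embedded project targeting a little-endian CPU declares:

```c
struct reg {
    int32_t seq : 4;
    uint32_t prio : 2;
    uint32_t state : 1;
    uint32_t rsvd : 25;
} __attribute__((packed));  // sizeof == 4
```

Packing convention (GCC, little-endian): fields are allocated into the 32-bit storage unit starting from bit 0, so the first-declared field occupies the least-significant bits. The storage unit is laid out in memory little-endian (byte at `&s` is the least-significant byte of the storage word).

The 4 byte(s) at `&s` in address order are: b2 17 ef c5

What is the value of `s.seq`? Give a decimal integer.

[0]=0xb2 [1]=0x17 [2]=0xef [3]=0xc5 (little-endian) → word 0xc5ef17b2
seq:4 @ bit 0 → (0xc5ef17b2>>0)&0xf = 0x2  ←
prio:2 @ bit 4 → (0xc5ef17b2>>4)&0x3 = 0x3
state:1 @ bit 6 → (0xc5ef17b2>>6)&0x1 = 0x0
rsvd:25 @ bit 7 → (0xc5ef17b2>>7)&0x1ffffff = 0x18bde2f
seq signed 4b, MSB=0: value = 2

2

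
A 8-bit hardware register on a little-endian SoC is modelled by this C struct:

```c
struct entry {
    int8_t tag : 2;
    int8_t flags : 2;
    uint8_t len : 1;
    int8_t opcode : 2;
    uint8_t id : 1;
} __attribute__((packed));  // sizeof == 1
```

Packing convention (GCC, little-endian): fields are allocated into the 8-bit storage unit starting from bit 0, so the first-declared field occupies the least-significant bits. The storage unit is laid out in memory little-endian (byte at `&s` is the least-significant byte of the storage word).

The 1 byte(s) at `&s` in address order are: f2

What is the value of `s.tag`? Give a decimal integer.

-2

[0]=0xf2 (little-endian) → word 0xf2
tag [0+:2] = (word>>0) & 0x3 = 2  ←
flags [2+:2] = (word>>2) & 0x3 = 0
len [4+:1] = (word>>4) & 0x1 = 1
opcode [5+:2] = (word>>5) & 0x3 = 3
id [7+:1] = (word>>7) & 0x1 = 1
tag signed 2b, MSB=1: 2 - 4 = -2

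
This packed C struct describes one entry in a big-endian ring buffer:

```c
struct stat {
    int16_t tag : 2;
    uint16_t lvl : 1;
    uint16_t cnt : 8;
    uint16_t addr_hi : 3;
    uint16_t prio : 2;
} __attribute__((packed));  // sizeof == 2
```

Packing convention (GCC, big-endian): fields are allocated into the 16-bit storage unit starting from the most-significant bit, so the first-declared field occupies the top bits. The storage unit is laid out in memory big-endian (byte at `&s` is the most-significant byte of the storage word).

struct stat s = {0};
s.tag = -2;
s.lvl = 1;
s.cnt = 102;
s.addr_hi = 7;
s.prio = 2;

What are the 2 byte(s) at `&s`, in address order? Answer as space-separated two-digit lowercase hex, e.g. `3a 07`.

ac de

[14+:2] tag=-2 & 0x3 = 0x2; word=0x8000
[13+:1] lvl=1 & 0x1 = 0x1; word=0xa000
[5+:8] cnt=102 & 0xff = 0x66; word=0xacc0
[2+:3] addr_hi=7 & 0x7 = 0x7; word=0xacdc
[0+:2] prio=2 & 0x3 = 0x2; word=0xacde
word = 0xacde → big-endian bytes:
  [0]=0xac  [1]=0xde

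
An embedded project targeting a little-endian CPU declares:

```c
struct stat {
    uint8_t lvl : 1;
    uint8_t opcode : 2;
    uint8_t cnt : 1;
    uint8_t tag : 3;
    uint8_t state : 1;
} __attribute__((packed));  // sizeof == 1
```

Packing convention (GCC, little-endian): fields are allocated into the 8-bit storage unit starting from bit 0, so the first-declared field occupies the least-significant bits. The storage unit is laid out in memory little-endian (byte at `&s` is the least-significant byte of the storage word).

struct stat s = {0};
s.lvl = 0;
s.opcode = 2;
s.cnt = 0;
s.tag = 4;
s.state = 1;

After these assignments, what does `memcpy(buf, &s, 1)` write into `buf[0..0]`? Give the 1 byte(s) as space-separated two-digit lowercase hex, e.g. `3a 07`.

c4

lvl:1 = 0 → 0x0 << 0 → word 0x00
opcode:2 = 2 → 0x2 << 1 → word 0x04
cnt:1 = 0 → 0x0 << 3 → word 0x04
tag:3 = 4 → 0x4 << 4 → word 0x44
state:1 = 1 → 0x1 << 7 → word 0xc4
word = 0xc4 → little-endian bytes:
  [0]=0xc4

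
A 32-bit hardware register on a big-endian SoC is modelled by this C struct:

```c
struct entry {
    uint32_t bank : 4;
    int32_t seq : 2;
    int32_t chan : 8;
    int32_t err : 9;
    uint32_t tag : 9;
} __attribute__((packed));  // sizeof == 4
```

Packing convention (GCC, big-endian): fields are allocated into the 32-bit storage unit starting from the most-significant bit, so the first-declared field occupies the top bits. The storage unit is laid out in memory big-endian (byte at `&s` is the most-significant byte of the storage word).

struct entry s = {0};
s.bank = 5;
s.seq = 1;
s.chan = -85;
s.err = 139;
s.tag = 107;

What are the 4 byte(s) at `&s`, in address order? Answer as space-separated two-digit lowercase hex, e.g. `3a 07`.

bank (4b) val=5 bits=0x5 at bit 28: 0x50000000
seq (2b) val=1 bits=0x1 at bit 26: 0x54000000
chan (8b) val=-85 bits=0xab at bit 18: 0x56ac0000
err (9b) val=139 bits=0x8b at bit 9: 0x56ad1600
tag (9b) val=107 bits=0x6b at bit 0: 0x56ad166b
word = 0x56ad166b → big-endian bytes:
  [0]=0x56  [1]=0xad  [2]=0x16  [3]=0x6b

56 ad 16 6b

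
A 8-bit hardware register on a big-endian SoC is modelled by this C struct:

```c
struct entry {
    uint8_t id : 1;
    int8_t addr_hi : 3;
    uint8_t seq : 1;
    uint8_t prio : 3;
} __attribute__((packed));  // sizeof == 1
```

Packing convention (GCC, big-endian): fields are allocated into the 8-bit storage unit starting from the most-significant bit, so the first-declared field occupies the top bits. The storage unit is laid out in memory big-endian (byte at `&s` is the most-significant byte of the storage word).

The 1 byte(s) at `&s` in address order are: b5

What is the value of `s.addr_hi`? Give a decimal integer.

[0]=0xb5 (big-endian) → word 0xb5
id [7+:1] = (word>>7) & 0x1 = 1
addr_hi [4+:3] = (word>>4) & 0x7 = 3  ←
seq [3+:1] = (word>>3) & 0x1 = 0
prio [0+:3] = (word>>0) & 0x7 = 5
addr_hi signed 3b, MSB=0: value = 3

3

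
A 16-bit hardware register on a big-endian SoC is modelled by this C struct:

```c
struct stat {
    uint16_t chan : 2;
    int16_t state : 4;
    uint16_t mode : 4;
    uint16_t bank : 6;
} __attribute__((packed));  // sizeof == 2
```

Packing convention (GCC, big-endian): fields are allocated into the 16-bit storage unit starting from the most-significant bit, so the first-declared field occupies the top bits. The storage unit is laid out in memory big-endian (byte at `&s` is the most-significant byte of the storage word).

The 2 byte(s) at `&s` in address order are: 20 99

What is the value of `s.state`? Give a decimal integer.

[0]=0x20 [1]=0x99 (big-endian) → word 0x2099
chan:2 @ bit 14 → (0x2099>>14)&0x3 = 0x0
state:4 @ bit 10 → (0x2099>>10)&0xf = 0x8  ←
mode:4 @ bit 6 → (0x2099>>6)&0xf = 0x2
bank:6 @ bit 0 → (0x2099>>0)&0x3f = 0x19
state signed 4b, MSB=1: 8 - 16 = -8

-8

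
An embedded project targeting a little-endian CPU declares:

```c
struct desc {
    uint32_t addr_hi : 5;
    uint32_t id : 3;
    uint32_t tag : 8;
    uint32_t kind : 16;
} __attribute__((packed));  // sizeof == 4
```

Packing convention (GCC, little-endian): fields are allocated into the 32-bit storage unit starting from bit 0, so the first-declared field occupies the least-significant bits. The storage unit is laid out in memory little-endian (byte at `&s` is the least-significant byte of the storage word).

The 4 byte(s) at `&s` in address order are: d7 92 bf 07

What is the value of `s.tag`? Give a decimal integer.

146

[0]=0xd7 [1]=0x92 [2]=0xbf [3]=0x07 (little-endian) → word 0x07bf92d7
addr_hi [0+:5] = (word>>0) & 0x1f = 23
id [5+:3] = (word>>5) & 0x7 = 6
tag [8+:8] = (word>>8) & 0xff = 146  ←
kind [16+:16] = (word>>16) & 0xffff = 1983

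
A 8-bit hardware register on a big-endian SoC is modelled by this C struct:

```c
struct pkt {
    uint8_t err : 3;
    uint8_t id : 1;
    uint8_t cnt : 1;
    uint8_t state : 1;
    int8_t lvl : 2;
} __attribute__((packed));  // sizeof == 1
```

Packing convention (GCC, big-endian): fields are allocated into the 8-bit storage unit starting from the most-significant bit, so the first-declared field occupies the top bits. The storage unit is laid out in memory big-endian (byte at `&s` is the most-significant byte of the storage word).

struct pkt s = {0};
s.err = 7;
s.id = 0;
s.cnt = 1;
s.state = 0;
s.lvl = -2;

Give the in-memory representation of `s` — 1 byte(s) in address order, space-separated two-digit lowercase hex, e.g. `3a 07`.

ea

[5+:3] err=7 & 0x7 = 0x7; word=0xe0
[4+:1] id=0 & 0x1 = 0x0; word=0xe0
[3+:1] cnt=1 & 0x1 = 0x1; word=0xe8
[2+:1] state=0 & 0x1 = 0x0; word=0xe8
[0+:2] lvl=-2 & 0x3 = 0x2; word=0xea
word = 0xea → big-endian bytes:
  [0]=0xea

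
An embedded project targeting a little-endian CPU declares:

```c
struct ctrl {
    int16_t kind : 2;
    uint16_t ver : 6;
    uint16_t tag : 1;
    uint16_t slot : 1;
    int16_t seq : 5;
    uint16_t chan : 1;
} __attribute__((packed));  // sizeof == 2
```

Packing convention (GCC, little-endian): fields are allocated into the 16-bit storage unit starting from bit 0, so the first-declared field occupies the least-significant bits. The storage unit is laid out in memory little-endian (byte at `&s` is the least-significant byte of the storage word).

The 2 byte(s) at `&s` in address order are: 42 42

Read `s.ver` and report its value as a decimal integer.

16

[0]=0x42 [1]=0x42 (little-endian) → word 0x4242
kind:2 @ bit 0 → (0x4242>>0)&0x3 = 0x2
ver:6 @ bit 2 → (0x4242>>2)&0x3f = 0x10  ←
tag:1 @ bit 8 → (0x4242>>8)&0x1 = 0x0
slot:1 @ bit 9 → (0x4242>>9)&0x1 = 0x1
seq:5 @ bit 10 → (0x4242>>10)&0x1f = 0x10
chan:1 @ bit 15 → (0x4242>>15)&0x1 = 0x0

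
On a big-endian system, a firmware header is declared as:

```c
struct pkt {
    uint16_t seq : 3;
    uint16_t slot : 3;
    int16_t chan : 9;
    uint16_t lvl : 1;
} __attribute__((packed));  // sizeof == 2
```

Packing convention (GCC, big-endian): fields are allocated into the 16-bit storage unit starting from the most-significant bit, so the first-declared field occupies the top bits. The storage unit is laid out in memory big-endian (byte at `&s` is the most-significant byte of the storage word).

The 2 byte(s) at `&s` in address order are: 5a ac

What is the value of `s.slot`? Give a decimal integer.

6

[0]=0x5a [1]=0xac (big-endian) → word 0x5aac
seq:3 @ bit 13 → (0x5aac>>13)&0x7 = 0x2
slot:3 @ bit 10 → (0x5aac>>10)&0x7 = 0x6  ←
chan:9 @ bit 1 → (0x5aac>>1)&0x1ff = 0x156
lvl:1 @ bit 0 → (0x5aac>>0)&0x1 = 0x0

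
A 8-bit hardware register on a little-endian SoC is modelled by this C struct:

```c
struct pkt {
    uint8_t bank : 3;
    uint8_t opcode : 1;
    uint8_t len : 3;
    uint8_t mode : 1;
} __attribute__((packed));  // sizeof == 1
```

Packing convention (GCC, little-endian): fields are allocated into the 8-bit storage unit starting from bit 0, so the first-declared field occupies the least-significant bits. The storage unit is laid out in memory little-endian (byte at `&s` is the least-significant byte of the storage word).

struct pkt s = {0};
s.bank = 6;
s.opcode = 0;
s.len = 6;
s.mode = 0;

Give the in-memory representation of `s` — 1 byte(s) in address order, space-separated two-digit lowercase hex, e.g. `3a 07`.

[0+:3] bank=6 & 0x7 = 0x6; word=0x06
[3+:1] opcode=0 & 0x1 = 0x0; word=0x06
[4+:3] len=6 & 0x7 = 0x6; word=0x66
[7+:1] mode=0 & 0x1 = 0x0; word=0x66
word = 0x66 → little-endian bytes:
  [0]=0x66

66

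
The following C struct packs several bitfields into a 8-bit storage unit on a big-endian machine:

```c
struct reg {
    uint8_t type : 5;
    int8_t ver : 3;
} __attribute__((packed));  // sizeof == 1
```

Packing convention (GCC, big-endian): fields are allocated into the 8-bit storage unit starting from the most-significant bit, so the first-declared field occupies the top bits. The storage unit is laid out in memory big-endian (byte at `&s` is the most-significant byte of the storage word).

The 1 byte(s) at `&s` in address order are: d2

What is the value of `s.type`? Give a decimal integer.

[0]=0xd2 (big-endian) → word 0xd2
type [3+:5] = (word>>3) & 0x1f = 26  ←
ver [0+:3] = (word>>0) & 0x7 = 2

26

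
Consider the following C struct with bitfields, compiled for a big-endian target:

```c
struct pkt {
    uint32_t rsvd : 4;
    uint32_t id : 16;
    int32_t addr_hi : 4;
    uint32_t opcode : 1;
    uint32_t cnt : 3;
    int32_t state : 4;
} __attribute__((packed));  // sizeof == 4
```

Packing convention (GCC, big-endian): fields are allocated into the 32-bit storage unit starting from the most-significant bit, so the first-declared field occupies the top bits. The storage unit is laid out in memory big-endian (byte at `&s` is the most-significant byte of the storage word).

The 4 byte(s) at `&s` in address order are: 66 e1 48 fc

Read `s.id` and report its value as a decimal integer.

28180

[0]=0x66 [1]=0xe1 [2]=0x48 [3]=0xfc (big-endian) → word 0x66e148fc
rsvd [28+:4] = (word>>28) & 0xf = 6
id [12+:16] = (word>>12) & 0xffff = 28180  ←
addr_hi [8+:4] = (word>>8) & 0xf = 8
opcode [7+:1] = (word>>7) & 0x1 = 1
cnt [4+:3] = (word>>4) & 0x7 = 7
state [0+:4] = (word>>0) & 0xf = 12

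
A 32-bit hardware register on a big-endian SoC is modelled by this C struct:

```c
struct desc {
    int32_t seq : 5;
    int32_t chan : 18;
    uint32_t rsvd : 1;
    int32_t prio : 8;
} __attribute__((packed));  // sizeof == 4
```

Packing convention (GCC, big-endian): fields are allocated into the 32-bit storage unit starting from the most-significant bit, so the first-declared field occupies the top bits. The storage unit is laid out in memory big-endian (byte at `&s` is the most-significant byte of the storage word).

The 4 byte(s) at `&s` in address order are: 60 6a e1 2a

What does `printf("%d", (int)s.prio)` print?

42

[0]=0x60 [1]=0x6a [2]=0xe1 [3]=0x2a (big-endian) → word 0x606ae12a
seq [27+:5] = (word>>27) & 0x1f = 12
chan [9+:18] = (word>>9) & 0x3ffff = 13680
rsvd [8+:1] = (word>>8) & 0x1 = 1
prio [0+:8] = (word>>0) & 0xff = 42  ←
prio signed 8b, MSB=0: value = 42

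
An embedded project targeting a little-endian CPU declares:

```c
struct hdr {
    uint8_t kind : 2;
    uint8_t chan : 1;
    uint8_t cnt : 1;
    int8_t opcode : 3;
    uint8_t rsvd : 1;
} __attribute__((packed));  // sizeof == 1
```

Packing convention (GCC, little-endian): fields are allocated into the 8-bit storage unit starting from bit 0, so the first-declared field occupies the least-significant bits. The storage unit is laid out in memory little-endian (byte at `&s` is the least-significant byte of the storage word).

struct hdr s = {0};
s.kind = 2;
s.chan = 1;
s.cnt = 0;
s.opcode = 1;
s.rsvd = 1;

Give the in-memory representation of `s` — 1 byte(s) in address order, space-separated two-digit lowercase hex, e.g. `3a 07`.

96

kind (2b) val=2 bits=0x2 at bit 0: 0x02
chan (1b) val=1 bits=0x1 at bit 2: 0x06
cnt (1b) val=0 bits=0x0 at bit 3: 0x06
opcode (3b) val=1 bits=0x1 at bit 4: 0x16
rsvd (1b) val=1 bits=0x1 at bit 7: 0x96
word = 0x96 → little-endian bytes:
  [0]=0x96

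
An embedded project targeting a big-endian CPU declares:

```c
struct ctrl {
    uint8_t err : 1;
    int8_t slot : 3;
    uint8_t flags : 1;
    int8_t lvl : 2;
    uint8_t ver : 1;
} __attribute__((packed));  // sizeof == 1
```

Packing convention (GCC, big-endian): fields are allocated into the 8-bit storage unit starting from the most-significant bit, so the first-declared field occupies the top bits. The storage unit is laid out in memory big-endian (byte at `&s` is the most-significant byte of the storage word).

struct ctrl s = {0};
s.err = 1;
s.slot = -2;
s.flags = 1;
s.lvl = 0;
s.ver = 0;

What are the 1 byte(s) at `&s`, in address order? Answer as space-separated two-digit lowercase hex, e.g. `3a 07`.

[7+:1] err=1 & 0x1 = 0x1; word=0x80
[4+:3] slot=-2 & 0x7 = 0x6; word=0xe0
[3+:1] flags=1 & 0x1 = 0x1; word=0xe8
[1+:2] lvl=0 & 0x3 = 0x0; word=0xe8
[0+:1] ver=0 & 0x1 = 0x0; word=0xe8
word = 0xe8 → big-endian bytes:
  [0]=0xe8

e8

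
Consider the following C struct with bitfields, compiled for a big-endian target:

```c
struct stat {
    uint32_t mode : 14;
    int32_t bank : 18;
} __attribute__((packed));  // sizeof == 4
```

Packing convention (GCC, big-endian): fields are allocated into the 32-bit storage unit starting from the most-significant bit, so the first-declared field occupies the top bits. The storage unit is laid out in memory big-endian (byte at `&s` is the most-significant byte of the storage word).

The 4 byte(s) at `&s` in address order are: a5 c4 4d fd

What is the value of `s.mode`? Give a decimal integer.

10609

[0]=0xa5 [1]=0xc4 [2]=0x4d [3]=0xfd (big-endian) → word 0xa5c44dfd
mode:14 @ bit 18 → (0xa5c44dfd>>18)&0x3fff = 0x2971  ←
bank:18 @ bit 0 → (0xa5c44dfd>>0)&0x3ffff = 0x4dfd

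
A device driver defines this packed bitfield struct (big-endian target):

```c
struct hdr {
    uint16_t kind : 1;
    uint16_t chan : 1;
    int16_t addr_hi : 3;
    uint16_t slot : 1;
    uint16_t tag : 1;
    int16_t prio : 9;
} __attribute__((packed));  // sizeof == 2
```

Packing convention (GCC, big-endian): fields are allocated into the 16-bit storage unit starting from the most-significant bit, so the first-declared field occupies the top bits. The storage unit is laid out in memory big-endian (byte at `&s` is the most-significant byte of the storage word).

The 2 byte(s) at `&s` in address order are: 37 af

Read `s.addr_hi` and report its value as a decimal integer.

-2

[0]=0x37 [1]=0xaf (big-endian) → word 0x37af
kind [15+:1] = (word>>15) & 0x1 = 0
chan [14+:1] = (word>>14) & 0x1 = 0
addr_hi [11+:3] = (word>>11) & 0x7 = 6  ←
slot [10+:1] = (word>>10) & 0x1 = 1
tag [9+:1] = (word>>9) & 0x1 = 1
prio [0+:9] = (word>>0) & 0x1ff = 431
addr_hi signed 3b, MSB=1: 6 - 8 = -2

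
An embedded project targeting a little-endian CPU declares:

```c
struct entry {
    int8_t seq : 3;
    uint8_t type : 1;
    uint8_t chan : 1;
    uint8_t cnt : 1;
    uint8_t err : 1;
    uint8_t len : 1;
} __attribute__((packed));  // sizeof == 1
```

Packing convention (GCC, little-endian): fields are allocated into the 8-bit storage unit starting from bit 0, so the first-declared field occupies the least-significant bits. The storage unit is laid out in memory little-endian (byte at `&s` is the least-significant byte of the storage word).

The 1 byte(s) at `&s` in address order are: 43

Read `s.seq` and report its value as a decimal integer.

[0]=0x43 (little-endian) → word 0x43
seq:3 @ bit 0 → (0x43>>0)&0x7 = 0x3  ←
type:1 @ bit 3 → (0x43>>3)&0x1 = 0x0
chan:1 @ bit 4 → (0x43>>4)&0x1 = 0x0
cnt:1 @ bit 5 → (0x43>>5)&0x1 = 0x0
err:1 @ bit 6 → (0x43>>6)&0x1 = 0x1
len:1 @ bit 7 → (0x43>>7)&0x1 = 0x0
seq signed 3b, MSB=0: value = 3

3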